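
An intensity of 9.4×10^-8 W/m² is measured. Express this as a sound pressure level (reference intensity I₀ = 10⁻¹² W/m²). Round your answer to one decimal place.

Dividing by I₀ shifts the exponent by 12: I/I₀ = 9.4×10^4.
L = 10·(0.9731 + 4) = 49.73 dB.

49.7 dB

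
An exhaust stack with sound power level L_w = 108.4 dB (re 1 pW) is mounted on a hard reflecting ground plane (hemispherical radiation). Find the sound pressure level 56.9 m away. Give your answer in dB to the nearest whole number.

Free-field hemispherical radiation: L_p = L_w − 10·log₁₀(2π·r²), r = 56.9 m.
2π·r² = 2.034e+04 m², 10·log₁₀ of that is 43.084 dB.
L_p = 108.4 − 43.084 = 65.32 dB.

65 dB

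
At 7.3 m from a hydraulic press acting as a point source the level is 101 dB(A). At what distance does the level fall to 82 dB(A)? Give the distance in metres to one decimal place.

65.1 m

Point-source spreading drops the level by 20·log₁₀(r₂/r₁); inverting, r₂/r₁ = 10^(ΔL/20).
r₂ = 7.3·10^((101−82)/20) = 7.3·10^(19.0/20) = 65.06 m.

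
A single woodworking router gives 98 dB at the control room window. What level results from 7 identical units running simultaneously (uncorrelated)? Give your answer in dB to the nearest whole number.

106 dB

L_total = L₁ + 10·log₁₀ N for N identical incoherent sources.
L_total = 98 + 10·log₁₀(7) = 98 + 8.451 = 106.45 dB.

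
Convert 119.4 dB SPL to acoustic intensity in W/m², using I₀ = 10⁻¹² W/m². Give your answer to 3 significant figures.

L = 10·log₁₀(I/I₀) ⇒ I = I₀·10^(L/10) = 10⁻¹² × 10^11.94.

0.871 W/m²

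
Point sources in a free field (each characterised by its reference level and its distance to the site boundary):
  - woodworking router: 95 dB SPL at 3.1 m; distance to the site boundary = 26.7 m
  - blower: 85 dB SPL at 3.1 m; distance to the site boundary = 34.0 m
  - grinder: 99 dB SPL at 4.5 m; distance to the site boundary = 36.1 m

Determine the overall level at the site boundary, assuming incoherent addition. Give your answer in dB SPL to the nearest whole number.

Apply inverse-square spreading to bring every level to the receiver, then sum 10^(L/10).
woodworking router: 95 − 20·log₁₀(26.7/3.1) = 95 − 18.70 = 76.30 dB SPL.
blower: 85 − 20·log₁₀(34.0/3.1) = 85 − 20.80 = 64.20 dB SPL.
grinder: 99 − 20·log₁₀(36.1/4.5) = 99 − 18.09 = 80.91 dB SPL.
Σ 10^(L/10) = 1.687e+08 → L_total = 10·log₁₀(1.687e+08) = 82.27 dB SPL.

82 dB SPL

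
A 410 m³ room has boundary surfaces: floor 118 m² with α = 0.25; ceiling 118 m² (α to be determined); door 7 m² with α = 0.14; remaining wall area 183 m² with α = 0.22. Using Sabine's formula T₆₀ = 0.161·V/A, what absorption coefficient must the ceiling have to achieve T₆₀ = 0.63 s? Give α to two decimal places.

0.29

A = 0.161·V/T₆₀ = 0.161·410/0.63 = 104.78 m² sabins.
Absorption from the other surfaces = 118·0.25 + 7·0.14 + 183·0.22 = 70.74 m², so the ceiling must supply 34.04 m² over 118 m².
α = 34.04/118 = 0.288.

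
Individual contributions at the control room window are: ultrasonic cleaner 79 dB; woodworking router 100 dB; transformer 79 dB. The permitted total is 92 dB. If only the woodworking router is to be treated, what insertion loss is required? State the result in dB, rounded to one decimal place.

8.5 dB

Everything except the woodworking router sums to 10^(79/10) + 10^(79/10) = 1.589e+08 in linear terms, 82.01 dB.
The limit corresponds to 10^(92/10) = 1.585e+09; subtracting the fixed part leaves 1.426e+09 for the woodworking router, i.e. 91.54 dB.
Required insertion loss = 100 − 91.54 = 8.46 dB.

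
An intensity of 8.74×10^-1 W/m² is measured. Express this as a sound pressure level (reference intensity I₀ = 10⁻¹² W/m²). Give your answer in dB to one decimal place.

Dividing by I₀ shifts the exponent by 12: I/I₀ = 8.74×10^11.
L = 10·(0.9415 + 11) = 119.42 dB.

119.4 dB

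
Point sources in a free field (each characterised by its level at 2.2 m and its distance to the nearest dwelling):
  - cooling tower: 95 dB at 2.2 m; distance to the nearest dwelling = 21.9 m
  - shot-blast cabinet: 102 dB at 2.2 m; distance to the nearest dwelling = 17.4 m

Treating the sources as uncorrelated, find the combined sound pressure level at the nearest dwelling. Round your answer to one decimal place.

First find each source's level at the receiver (point-source: −20·log₁₀(r/r_ref)), then combine on an intensity basis.
cooling tower: 95 − 20·log₁₀(21.9/2.2) = 95 − 19.96 = 75.04 dB.
shot-blast cabinet: 102 − 20·log₁₀(17.4/2.2) = 102 − 17.96 = 84.04 dB.
Σ 10^(L/10) = 2.853e+08 → L_total = 10·log₁₀(2.853e+08) = 84.55 dB.

84.6 dB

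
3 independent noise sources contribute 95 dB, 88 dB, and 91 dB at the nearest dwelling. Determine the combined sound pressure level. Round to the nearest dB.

97 dB

Incoherent sources combine by intensity addition: L_total = 10·log₁₀(Σ 10^(L_i/10)).
Σ 10^(L/10) = 10^(95/10) + 10^(88/10) + 10^(91/10) = 5.052e+09.
L_total = 10·log₁₀(5.052e+09) = 97.03 dB.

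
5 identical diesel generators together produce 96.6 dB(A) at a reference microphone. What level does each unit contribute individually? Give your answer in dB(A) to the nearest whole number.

Dividing the total intensity by 5 lowers the level by 10·log₁₀ 5 = 6.990 dB: L₁ = 96.6 − 6.990.

90 dB(A)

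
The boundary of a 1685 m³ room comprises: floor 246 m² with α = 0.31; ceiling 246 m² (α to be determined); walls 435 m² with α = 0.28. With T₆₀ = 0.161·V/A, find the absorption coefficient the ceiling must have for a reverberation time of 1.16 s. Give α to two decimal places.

0.15

Required total absorption A = 0.161·1685/1.16 = 233.87 m².
Absorption from the other surfaces = 246·0.31 + 435·0.28 = 198.06 m², so the ceiling must supply 35.81 m² over 246 m².
α = 35.81/246 = 0.146.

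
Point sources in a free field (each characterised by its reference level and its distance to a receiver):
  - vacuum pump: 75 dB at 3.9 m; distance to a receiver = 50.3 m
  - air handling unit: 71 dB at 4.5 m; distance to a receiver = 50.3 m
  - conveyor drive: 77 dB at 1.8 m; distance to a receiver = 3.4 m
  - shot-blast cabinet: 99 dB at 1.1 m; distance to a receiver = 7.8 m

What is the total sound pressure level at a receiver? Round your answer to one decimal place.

First find each source's level at the receiver (point-source: −20·log₁₀(r/r_ref)), then combine on an intensity basis.
vacuum pump: 75 − 20·log₁₀(50.3/3.9) = 75 − 22.21 = 52.79 dB.
air handling unit: 71 − 20·log₁₀(50.3/4.5) = 71 − 20.97 = 50.03 dB.
conveyor drive: 77 − 20·log₁₀(3.4/1.8) = 77 − 5.52 = 71.48 dB.
shot-blast cabinet: 99 − 20·log₁₀(7.8/1.1) = 99 − 17.01 = 81.99 dB.
Σ 10^(L/10) = 1.723e+08 → L_total = 10·log₁₀(1.723e+08) = 82.36 dB.

82.4 dB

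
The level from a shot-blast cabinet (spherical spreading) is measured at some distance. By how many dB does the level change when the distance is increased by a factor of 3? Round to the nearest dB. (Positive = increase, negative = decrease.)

With spherical spreading the level changes by −20·log₁₀(r₂/r₁).
ΔL = −20·log₁₀(3) = -9.54 dB.

-10 dB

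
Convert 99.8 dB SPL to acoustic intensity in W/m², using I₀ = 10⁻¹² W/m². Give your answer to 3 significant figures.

0.00955 W/m²

I/I₀ = 10^(99.8/10) = 9.55e+09, so I = 9.55e+09 × 10⁻¹² W/m².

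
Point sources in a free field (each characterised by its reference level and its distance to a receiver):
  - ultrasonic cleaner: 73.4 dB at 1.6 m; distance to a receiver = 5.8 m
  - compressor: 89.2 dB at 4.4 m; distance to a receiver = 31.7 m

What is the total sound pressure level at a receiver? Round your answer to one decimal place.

Apply inverse-square spreading to bring every level to the receiver, then sum 10^(L/10).
ultrasonic cleaner: 73.4 − 20·log₁₀(5.8/1.6) = 73.4 − 11.19 = 62.21 dB.
compressor: 89.2 − 20·log₁₀(31.7/4.4) = 89.2 − 17.15 = 72.05 dB.
Σ 10^(L/10) = 1.769e+07 → L_total = 10·log₁₀(1.769e+07) = 72.48 dB.

72.5 dB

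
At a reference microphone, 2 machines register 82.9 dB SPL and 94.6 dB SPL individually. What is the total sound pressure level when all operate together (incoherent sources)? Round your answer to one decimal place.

Incoherent sources combine by intensity addition: L_total = 10·log₁₀(Σ 10^(L_i/10)).
Σ 10^(L/10) = 10^(82.9/10) + 10^(94.6/10) = 3.079e+09.
L_total = 10·log₁₀(3.079e+09) = 94.88 dB SPL.

94.9 dB SPL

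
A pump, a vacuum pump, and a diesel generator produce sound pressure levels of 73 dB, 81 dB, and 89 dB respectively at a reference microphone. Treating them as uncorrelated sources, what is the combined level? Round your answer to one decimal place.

89.7 dB

Incoherent sources combine by intensity addition: L_total = 10·log₁₀(Σ 10^(L_i/10)).
Σ 10^(L/10) = 10^(73/10) + 10^(81/10) + 10^(89/10) = 9.402e+08.
L_total = 10·log₁₀(9.402e+08) = 89.73 dB.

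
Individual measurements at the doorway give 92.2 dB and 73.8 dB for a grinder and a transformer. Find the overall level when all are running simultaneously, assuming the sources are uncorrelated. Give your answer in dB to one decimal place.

92.3 dB

Incoherent sources combine by intensity addition: L_total = 10·log₁₀(Σ 10^(L_i/10)).
Σ 10^(L/10) = 10^(92.2/10) + 10^(73.8/10) = 1.684e+09.
L_total = 10·log₁₀(1.684e+09) = 92.26 dB.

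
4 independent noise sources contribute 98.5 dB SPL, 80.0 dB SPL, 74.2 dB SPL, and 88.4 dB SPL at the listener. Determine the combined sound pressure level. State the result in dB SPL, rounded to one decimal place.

99.0 dB SPL

Incoherent sources combine by intensity addition: L_total = 10·log₁₀(Σ 10^(L_i/10)).
Σ 10^(L/10) = 10^(98.5/10) + 10^(80.0/10) + 10^(74.2/10) + 10^(88.4/10) = 7.898e+09.
L_total = 10·log₁₀(7.898e+09) = 98.97 dB SPL.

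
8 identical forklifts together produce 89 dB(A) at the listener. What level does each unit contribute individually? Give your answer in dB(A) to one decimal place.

80.0 dB(A)

For N identical incoherent sources L_total = L₁ + 10·log₁₀ N, so L₁ = 89 − 10·log₁₀(8) = 89 − 9.031.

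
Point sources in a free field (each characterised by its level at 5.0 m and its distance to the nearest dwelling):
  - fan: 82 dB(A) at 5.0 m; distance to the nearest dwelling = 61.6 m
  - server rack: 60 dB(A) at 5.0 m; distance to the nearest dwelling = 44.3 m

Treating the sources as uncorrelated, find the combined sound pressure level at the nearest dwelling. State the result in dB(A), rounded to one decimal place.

60.2 dB(A)

First find each source's level at the receiver (point-source: −20·log₁₀(r/r_ref)), then combine on an intensity basis.
fan: 82 − 20·log₁₀(61.6/5.0) = 82 − 21.81 = 60.19 dB(A).
server rack: 60 − 20·log₁₀(44.3/5.0) = 60 − 18.95 = 41.05 dB(A).
Σ 10^(L/10) = 1.057e+06 → L_total = 10·log₁₀(1.057e+06) = 60.24 dB(A).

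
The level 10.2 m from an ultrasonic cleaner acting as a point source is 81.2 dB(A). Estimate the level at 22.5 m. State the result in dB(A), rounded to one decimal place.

74.3 dB(A)

For a point source, L₂ = L₁ − 20·log₁₀(r₂/r₁).
L₂ = 81.2 − 20·log₁₀(22.5/10.2) = 81.2 − 6.872 = 74.33 dB(A).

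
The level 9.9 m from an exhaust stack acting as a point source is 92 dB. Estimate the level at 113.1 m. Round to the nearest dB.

Spherical spreading from a point source gives a 20·log₁₀(r₂/r₁) drop.
L₂ = 92 − 20·log₁₀(113.1/9.9) = 92 − 21.157 = 70.84 dB.

71 dB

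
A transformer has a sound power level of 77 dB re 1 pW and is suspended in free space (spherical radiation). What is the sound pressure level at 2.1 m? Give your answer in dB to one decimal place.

The power spreads over a sphere of area 4π·r², so L_p = L_w − 10·log₁₀(4π·r²).
4π·r² = 55.42 m², 10·log₁₀ of that is 17.436 dB.
L_p = 77 − 17.436 = 59.56 dB.

59.6 dB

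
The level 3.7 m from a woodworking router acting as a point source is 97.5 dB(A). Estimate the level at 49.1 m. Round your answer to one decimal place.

75.0 dB(A)

Spherical spreading from a point source gives a 20·log₁₀(r₂/r₁) drop.
L₂ = 97.5 − 20·log₁₀(49.1/3.7) = 97.5 − 22.458 = 75.04 dB(A).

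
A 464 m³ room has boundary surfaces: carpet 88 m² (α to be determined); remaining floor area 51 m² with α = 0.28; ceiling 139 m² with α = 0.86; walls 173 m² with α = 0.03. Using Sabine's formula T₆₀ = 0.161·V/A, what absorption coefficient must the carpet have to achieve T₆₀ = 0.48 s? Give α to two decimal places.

0.19

Required total absorption A = 0.161·464/0.48 = 155.63 m².
Absorption from the other surfaces = 51·0.28 + 139·0.86 + 173·0.03 = 139.01 m², so the carpet must supply 16.62 m² over 88 m².
α = 16.62/88 = 0.189.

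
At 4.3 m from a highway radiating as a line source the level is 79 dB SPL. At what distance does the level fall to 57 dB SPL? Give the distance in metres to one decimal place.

681.5 m

Line-source spreading drops the level by 10·log₁₀(r₂/r₁); inverting, r₂/r₁ = 10^(ΔL/10).
r₂ = 4.3·10^((79−57)/10) = 4.3·10^(22.0/10) = 681.50 m.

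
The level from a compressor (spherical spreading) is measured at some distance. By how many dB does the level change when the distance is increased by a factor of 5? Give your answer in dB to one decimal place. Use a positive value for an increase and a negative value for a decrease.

With spherical spreading the level changes by −20·log₁₀(r₂/r₁).
ΔL = −20·log₁₀(5) = -13.98 dB.

-14.0 dB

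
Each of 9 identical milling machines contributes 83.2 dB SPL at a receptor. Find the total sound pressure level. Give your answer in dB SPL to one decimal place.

92.7 dB SPL

With 9 equal, uncorrelated contributions the intensity is 9× that of one unit, giving a rise of 10·log₁₀ 9.
L_total = 83.2 + 10·log₁₀(9) = 83.2 + 9.542 = 92.74 dB SPL.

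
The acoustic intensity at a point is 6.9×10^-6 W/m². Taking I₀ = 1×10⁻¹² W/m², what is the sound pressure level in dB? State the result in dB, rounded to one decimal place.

68.4 dB

Dividing by I₀ shifts the exponent by 12: I/I₀ = 6.9×10^6.
L = 10·(0.8388 + 6) = 68.39 dB.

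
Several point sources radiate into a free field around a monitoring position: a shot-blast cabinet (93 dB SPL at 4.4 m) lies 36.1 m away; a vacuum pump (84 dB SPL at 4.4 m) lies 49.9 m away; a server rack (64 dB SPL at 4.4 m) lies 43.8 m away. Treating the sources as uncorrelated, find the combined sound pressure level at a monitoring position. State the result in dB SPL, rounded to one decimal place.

75.0 dB SPL

Propagate each source to the receiver with L = L_ref − 20·log₁₀(r/r_ref), then add intensities.
shot-blast cabinet: 93 − 20·log₁₀(36.1/4.4) = 93 − 18.28 = 74.72 dB SPL.
vacuum pump: 84 − 20·log₁₀(49.9/4.4) = 84 − 21.09 = 62.91 dB SPL.
server rack: 64 − 20·log₁₀(43.8/4.4) = 64 − 19.96 = 44.04 dB SPL.
Σ 10^(L/10) = 3.162e+07 → L_total = 10·log₁₀(3.162e+07) = 75.00 dB SPL.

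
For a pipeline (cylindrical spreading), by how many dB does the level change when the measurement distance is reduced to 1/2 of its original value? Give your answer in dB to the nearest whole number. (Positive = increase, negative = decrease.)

Line-source spreading: ΔL = −10·log₁₀(r₂/r₁).
ΔL = −10·log₁₀(0.5) = +3.01 dB.

+3 dB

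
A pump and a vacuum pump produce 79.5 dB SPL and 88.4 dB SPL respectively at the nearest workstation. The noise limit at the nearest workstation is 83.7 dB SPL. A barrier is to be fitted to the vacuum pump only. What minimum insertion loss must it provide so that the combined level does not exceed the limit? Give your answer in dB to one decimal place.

Everything except the vacuum pump sums to 10^(79.5/10) = 8.913e+07 in linear terms, 79.50 dB SPL.
To meet 83.7 dB SPL overall, the treated vacuum pump may contribute at most 10^(83.7/10) − 8.913e+07 = 1.453e+08, i.e. 81.62 dB SPL.
So the vacuum pump must be reduced from 88.4 to 81.62 dB SPL: IL = 6.78 dB.

6.8 dB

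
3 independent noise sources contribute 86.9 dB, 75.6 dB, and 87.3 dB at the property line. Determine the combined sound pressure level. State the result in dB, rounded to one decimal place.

Incoherent sources combine by intensity addition: L_total = 10·log₁₀(Σ 10^(L_i/10)).
Σ 10^(L/10) = 10^(86.9/10) + 10^(75.6/10) + 10^(87.3/10) = 1.063e+09.
L_total = 10·log₁₀(1.063e+09) = 90.27 dB.

90.3 dB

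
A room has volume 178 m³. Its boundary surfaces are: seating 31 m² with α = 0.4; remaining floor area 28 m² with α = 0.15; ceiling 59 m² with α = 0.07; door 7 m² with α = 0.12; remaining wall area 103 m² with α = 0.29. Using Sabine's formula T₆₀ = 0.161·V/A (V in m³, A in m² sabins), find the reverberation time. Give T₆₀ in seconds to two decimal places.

A = Σ Sᵢαᵢ = 31·0.4 + 28·0.15 + 59·0.07 + 7·0.12 + 103·0.29 = 51.44 m².
T₆₀ = 0.161 × 178 / 51.44 = 0.557 s.

0.56 s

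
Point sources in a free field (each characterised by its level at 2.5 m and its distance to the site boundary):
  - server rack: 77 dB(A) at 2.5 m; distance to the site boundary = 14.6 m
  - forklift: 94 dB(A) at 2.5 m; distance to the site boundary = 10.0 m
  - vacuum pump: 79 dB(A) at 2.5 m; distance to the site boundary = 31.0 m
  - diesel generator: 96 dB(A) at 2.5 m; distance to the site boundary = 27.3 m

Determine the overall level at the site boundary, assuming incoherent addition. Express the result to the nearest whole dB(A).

83 dB(A)

First find each source's level at the receiver (point-source: −20·log₁₀(r/r_ref)), then combine on an intensity basis.
server rack: 77 − 20·log₁₀(14.6/2.5) = 77 − 15.33 = 61.67 dB(A).
forklift: 94 − 20·log₁₀(10.0/2.5) = 94 − 12.04 = 81.96 dB(A).
vacuum pump: 79 − 20·log₁₀(31.0/2.5) = 79 − 21.87 = 57.13 dB(A).
diesel generator: 96 − 20·log₁₀(27.3/2.5) = 96 − 20.76 = 75.24 dB(A).
Σ 10^(L/10) = 1.924e+08 → L_total = 10·log₁₀(1.924e+08) = 82.84 dB(A).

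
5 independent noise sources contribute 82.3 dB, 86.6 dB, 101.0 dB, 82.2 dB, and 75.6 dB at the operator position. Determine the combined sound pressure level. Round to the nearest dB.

101 dB

For uncorrelated sources the intensities add, so convert each level to linear form, sum, and take 10·log₁₀ of the total.
Σ 10^(L/10) = 10^(82.3/10) + 10^(86.6/10) + 10^(101.0/10) + 10^(82.2/10) + 10^(75.6/10) = 1.342e+10.
L_total = 10·log₁₀(1.342e+10) = 101.28 dB.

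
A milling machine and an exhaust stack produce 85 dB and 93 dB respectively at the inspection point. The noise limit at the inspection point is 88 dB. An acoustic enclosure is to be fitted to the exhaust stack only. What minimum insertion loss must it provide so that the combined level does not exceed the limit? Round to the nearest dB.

Fixed contribution from the other source: Σ 10^(L/10) = 10^(85/10) = 3.162e+08 (85.00 dB).
The limit corresponds to 10^(88/10) = 6.310e+08; subtracting the fixed part leaves 3.147e+08 for the exhaust stack, i.e. 84.98 dB.
So the exhaust stack must be reduced from 93 to 84.98 dB: IL = 8.02 dB.

8 dB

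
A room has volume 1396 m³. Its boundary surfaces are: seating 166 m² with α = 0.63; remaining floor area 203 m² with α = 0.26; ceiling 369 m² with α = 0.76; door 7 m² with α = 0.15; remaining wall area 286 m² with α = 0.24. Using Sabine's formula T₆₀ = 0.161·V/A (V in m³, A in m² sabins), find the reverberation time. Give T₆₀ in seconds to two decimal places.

0.44 s

A = Σ Sᵢαᵢ = 166·0.63 + 203·0.26 + 369·0.76 + 7·0.15 + 286·0.24 = 507.49 m².
T₆₀ = 0.161·V/A = 0.161·1396/507.49 = 0.443 s.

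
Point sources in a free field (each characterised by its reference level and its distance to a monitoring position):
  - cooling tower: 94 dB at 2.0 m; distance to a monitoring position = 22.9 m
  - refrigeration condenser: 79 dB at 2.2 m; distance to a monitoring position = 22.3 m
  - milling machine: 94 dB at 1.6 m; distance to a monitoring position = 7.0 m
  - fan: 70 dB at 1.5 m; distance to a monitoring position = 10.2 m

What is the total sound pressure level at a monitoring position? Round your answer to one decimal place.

First find each source's level at the receiver (point-source: −20·log₁₀(r/r_ref)), then combine on an intensity basis.
cooling tower: 94 − 20·log₁₀(22.9/2.0) = 94 − 21.18 = 72.82 dB.
refrigeration condenser: 79 − 20·log₁₀(22.3/2.2) = 79 − 20.12 = 58.88 dB.
milling machine: 94 − 20·log₁₀(7.0/1.6) = 94 − 12.82 = 81.18 dB.
fan: 70 − 20·log₁₀(10.2/1.5) = 70 − 16.65 = 53.35 dB.
Σ 10^(L/10) = 1.514e+08 → L_total = 10·log₁₀(1.514e+08) = 81.80 dB.

81.8 dB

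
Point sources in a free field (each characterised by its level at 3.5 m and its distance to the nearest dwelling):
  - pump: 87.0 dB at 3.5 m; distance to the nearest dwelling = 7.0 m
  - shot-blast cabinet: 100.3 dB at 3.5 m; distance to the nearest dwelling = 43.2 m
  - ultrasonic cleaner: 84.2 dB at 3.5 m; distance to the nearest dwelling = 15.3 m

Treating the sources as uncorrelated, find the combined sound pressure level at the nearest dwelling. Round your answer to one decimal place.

Apply inverse-square spreading to bring every level to the receiver, then sum 10^(L/10).
pump: 87.0 − 20·log₁₀(7.0/3.5) = 87.0 − 6.02 = 80.98 dB.
shot-blast cabinet: 100.3 − 20·log₁₀(43.2/3.5) = 100.3 − 21.83 = 78.47 dB.
ultrasonic cleaner: 84.2 − 20·log₁₀(15.3/3.5) = 84.2 − 12.81 = 71.39 dB.
Σ 10^(L/10) = 2.094e+08 → L_total = 10·log₁₀(2.094e+08) = 83.21 dB.

83.2 dB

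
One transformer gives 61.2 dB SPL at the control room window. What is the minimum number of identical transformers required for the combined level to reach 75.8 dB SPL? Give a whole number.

29

Need L₁ + 10·log₁₀ N ≥ 75.8, i.e. log₁₀ N ≥ 1.46.
N ≥ 10^(14.6/10) = 28.840, so N = 29.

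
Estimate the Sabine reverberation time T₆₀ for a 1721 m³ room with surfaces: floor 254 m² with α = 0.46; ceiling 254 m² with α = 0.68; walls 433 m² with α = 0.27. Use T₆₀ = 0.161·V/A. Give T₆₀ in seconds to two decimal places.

A = Σ Sᵢαᵢ = 254·0.46 + 254·0.68 + 433·0.27 = 406.47 m².
T₆₀ = 0.161 × 1721 / 406.47 = 0.682 s.

0.68 s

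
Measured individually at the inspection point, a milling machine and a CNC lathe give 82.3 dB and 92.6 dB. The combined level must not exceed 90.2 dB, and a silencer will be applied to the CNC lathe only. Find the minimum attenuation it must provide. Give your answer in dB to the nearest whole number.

3 dB

Everything except the CNC lathe sums to 10^(82.3/10) = 1.698e+08 in linear terms, 82.30 dB.
To meet 90.2 dB overall, the treated CNC lathe may contribute at most 10^(90.2/10) − 1.698e+08 = 8.773e+08, i.e. 89.43 dB.
Required insertion loss = 92.6 − 89.43 = 3.17 dB.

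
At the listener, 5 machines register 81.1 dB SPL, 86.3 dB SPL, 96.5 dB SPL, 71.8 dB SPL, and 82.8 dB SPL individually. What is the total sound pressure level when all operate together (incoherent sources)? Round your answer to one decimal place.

97.2 dB SPL

For uncorrelated sources the intensities add, so convert each level to linear form, sum, and take 10·log₁₀ of the total.
Σ 10^(L/10) = 10^(81.1/10) + 10^(86.3/10) + 10^(96.5/10) + 10^(71.8/10) + 10^(82.8/10) = 5.228e+09.
L_total = 10·log₁₀(5.228e+09) = 97.18 dB SPL.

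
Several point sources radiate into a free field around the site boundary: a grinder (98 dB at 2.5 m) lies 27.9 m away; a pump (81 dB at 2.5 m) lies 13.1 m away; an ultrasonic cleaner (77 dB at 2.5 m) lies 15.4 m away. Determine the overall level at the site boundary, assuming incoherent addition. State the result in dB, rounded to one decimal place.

77.5 dB

Propagate each source to the receiver with L = L_ref − 20·log₁₀(r/r_ref), then add intensities.
grinder: 98 − 20·log₁₀(27.9/2.5) = 98 − 20.95 = 77.05 dB.
pump: 81 − 20·log₁₀(13.1/2.5) = 81 − 14.39 = 66.61 dB.
ultrasonic cleaner: 77 − 20·log₁₀(15.4/2.5) = 77 − 15.79 = 61.21 dB.
Σ 10^(L/10) = 5.657e+07 → L_total = 10·log₁₀(5.657e+07) = 77.53 dB.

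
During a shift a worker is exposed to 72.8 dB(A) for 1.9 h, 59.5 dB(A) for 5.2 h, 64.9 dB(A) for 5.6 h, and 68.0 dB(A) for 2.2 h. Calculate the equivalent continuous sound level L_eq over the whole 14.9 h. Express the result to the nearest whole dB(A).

67 dB(A)

Weight each interval's intensity by its duration and average over T = 14.9 h:
Σ tᵢ·10^(Lᵢ/10) = 1.9·10^(72.8/10) + 5.2·10^(59.5/10) + 5.6·10^(64.9/10) + 2.2·10^(68.0/10) = 7.202e+07.
L_eq = 10·log₁₀(7.202e+07/14.9) = 66.84 dB(A).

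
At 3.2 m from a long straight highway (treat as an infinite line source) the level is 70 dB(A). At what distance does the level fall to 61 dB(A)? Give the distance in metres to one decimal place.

25.4 m

Line-source spreading drops the level by 10·log₁₀(r₂/r₁); inverting, r₂/r₁ = 10^(ΔL/10).
r₂ = 3.2·10^((70−61)/10) = 3.2·10^(9.0/10) = 25.42 m.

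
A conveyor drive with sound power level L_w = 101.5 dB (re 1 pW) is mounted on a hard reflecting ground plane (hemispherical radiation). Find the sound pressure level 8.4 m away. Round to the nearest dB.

The power spreads over a hemisphere of area 2π·r², so L_p = L_w − 10·log₁₀(2π·r²).
2π·r² = 443.3 m², 10·log₁₀ of that is 26.467 dB.
L_p = 101.5 − 26.467 = 75.03 dB.

75 dB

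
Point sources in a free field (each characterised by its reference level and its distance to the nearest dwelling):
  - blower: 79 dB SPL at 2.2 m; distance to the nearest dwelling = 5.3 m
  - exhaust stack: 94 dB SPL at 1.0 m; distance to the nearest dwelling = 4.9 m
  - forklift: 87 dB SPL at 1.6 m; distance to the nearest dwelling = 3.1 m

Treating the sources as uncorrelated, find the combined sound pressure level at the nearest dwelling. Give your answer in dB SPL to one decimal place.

84.0 dB SPL

Apply inverse-square spreading to bring every level to the receiver, then sum 10^(L/10).
blower: 79 − 20·log₁₀(5.3/2.2) = 79 − 7.64 = 71.36 dB SPL.
exhaust stack: 94 − 20·log₁₀(4.9/1.0) = 94 − 13.80 = 80.20 dB SPL.
forklift: 87 − 20·log₁₀(3.1/1.6) = 87 − 5.74 = 81.26 dB SPL.
Σ 10^(L/10) = 2.518e+08 → L_total = 10·log₁₀(2.518e+08) = 84.01 dB SPL.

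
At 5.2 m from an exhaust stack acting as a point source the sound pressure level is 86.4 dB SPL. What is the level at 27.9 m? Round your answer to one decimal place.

Spherical spreading from a point source gives a 20·log₁₀(r₂/r₁) drop.
L₂ = 86.4 − 20·log₁₀(27.9/5.2) = 86.4 − 14.592 = 71.81 dB SPL.

71.8 dB SPL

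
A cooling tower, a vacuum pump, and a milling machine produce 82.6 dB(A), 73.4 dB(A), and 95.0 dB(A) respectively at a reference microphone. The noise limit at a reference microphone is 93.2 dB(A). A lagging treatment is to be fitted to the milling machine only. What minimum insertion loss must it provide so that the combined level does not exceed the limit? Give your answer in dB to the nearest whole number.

The untreated sources together contribute 10^(82.6/10) + 10^(73.4/10) = 2.038e+08, i.e. 83.09 dB(A).
The limit corresponds to 10^(93.2/10) = 2.089e+09; subtracting the fixed part leaves 1.885e+09 for the milling machine, i.e. 92.75 dB(A).
So the milling machine must be reduced from 95.0 to 92.75 dB(A): IL = 2.25 dB.

2 dB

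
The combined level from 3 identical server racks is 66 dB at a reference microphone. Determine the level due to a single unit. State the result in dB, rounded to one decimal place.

For N identical incoherent sources L_total = L₁ + 10·log₁₀ N, so L₁ = 66 − 10·log₁₀(3) = 66 − 4.771.

61.2 dB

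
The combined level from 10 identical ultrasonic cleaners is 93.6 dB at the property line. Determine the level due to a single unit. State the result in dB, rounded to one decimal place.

For N identical incoherent sources L_total = L₁ + 10·log₁₀ N, so L₁ = 93.6 − 10·log₁₀(10) = 93.6 − 10.000.

83.6 dB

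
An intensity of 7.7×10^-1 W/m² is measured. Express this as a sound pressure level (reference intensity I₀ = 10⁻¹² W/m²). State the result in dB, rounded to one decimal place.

118.9 dB

I/I₀ = 7.7×10^-1/10⁻¹² = 7.7×10^11, and L = 10·log₁₀(I/I₀).
L = 10·(0.8865 + 11) = 118.86 dB.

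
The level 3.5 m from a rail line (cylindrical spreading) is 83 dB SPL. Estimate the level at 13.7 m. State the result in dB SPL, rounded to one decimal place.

Line-source attenuation: ΔL = 10·log₁₀(r₂/r₁) = 10·log₁₀(13.7/3.5) = 5.927 dB.
L₂ = 83 − 10·log₁₀(13.7/3.5) = 83 − 5.927 = 77.07 dB SPL.

77.1 dB SPL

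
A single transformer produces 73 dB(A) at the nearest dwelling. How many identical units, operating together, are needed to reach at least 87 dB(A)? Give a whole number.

26

Need L₁ + 10·log₁₀ N ≥ 87, i.e. log₁₀ N ≥ 1.40.
N ≥ 10^(14.0/10) = 25.119, so N = 26.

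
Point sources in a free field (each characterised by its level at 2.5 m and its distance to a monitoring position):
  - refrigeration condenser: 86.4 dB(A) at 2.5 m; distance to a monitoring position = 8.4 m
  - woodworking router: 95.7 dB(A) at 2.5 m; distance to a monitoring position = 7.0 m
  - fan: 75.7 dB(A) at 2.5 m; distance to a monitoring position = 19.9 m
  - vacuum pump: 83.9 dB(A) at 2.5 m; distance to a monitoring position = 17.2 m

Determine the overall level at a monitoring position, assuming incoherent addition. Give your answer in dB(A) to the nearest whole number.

87 dB(A)

First find each source's level at the receiver (point-source: −20·log₁₀(r/r_ref)), then combine on an intensity basis.
refrigeration condenser: 86.4 − 20·log₁₀(8.4/2.5) = 86.4 − 10.53 = 75.87 dB(A).
woodworking router: 95.7 − 20·log₁₀(7.0/2.5) = 95.7 − 8.94 = 86.76 dB(A).
fan: 75.7 − 20·log₁₀(19.9/2.5) = 75.7 − 18.02 = 57.68 dB(A).
vacuum pump: 83.9 − 20·log₁₀(17.2/2.5) = 83.9 − 16.75 = 67.15 dB(A).
Σ 10^(L/10) = 5.183e+08 → L_total = 10·log₁₀(5.183e+08) = 87.15 dB(A).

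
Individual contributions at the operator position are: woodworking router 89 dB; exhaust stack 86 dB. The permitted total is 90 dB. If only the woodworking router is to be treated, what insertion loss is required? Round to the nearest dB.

The untreated sources together contribute 10^(86/10) = 3.981e+08, i.e. 86.00 dB.
The limit corresponds to 10^(90/10) = 1.000e+09; subtracting the fixed part leaves 6.019e+08 for the woodworking router, i.e. 87.80 dB.
So the woodworking router must be reduced from 89 to 87.80 dB: IL = 1.20 dB.

1 dB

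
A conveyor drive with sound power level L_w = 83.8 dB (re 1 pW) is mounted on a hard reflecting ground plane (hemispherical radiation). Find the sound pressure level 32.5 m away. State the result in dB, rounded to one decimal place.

L_p = L_w − 10·log₁₀(2π·r²) with r = 32.5 m.
2π·r² = 6637 m², 10·log₁₀ of that is 38.219 dB.
L_p = 83.8 − 38.219 = 45.58 dB.

45.6 dB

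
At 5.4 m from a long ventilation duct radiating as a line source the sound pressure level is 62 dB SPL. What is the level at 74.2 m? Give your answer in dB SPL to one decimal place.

Line-source attenuation: ΔL = 10·log₁₀(r₂/r₁) = 10·log₁₀(74.2/5.4) = 11.380 dB.
L₂ = 62 − 10·log₁₀(74.2/5.4) = 62 − 11.380 = 50.62 dB SPL.

50.6 dB SPL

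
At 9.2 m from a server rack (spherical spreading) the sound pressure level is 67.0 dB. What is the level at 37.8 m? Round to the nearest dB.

55 dB

Point-source attenuation: ΔL = 20·log₁₀(r₂/r₁) = 20·log₁₀(37.8/9.2) = 12.274 dB.
L₂ = 67.0 − 20·log₁₀(37.8/9.2) = 67.0 − 12.274 = 54.73 dB.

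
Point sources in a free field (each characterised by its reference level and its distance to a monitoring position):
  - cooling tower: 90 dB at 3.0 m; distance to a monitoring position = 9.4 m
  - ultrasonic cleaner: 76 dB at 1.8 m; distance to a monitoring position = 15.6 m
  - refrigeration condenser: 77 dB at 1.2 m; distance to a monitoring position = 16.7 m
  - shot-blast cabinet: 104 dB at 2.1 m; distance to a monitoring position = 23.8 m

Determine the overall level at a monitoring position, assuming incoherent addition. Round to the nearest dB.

Propagate each source to the receiver with L = L_ref − 20·log₁₀(r/r_ref), then add intensities.
cooling tower: 90 − 20·log₁₀(9.4/3.0) = 90 − 9.92 = 80.08 dB.
ultrasonic cleaner: 76 − 20·log₁₀(15.6/1.8) = 76 − 18.76 = 57.24 dB.
refrigeration condenser: 77 − 20·log₁₀(16.7/1.2) = 77 − 22.87 = 54.13 dB.
shot-blast cabinet: 104 − 20·log₁₀(23.8/2.1) = 104 − 21.09 = 82.91 dB.
Σ 10^(L/10) = 2.982e+08 → L_total = 10·log₁₀(2.982e+08) = 84.75 dB.

85 dB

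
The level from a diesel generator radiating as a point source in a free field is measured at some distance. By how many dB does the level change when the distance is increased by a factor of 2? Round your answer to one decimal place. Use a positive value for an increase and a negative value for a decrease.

-6.0 dB

Point-source spreading: ΔL = −20·log₁₀(r₂/r₁).
ΔL = −20·log₁₀(2) = -6.02 dB.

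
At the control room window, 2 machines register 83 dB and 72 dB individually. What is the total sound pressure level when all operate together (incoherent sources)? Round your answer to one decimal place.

83.3 dB

Incoherent sources combine by intensity addition: L_total = 10·log₁₀(Σ 10^(L_i/10)).
Σ 10^(L/10) = 10^(83/10) + 10^(72/10) = 2.154e+08.
L_total = 10·log₁₀(2.154e+08) = 83.33 dB.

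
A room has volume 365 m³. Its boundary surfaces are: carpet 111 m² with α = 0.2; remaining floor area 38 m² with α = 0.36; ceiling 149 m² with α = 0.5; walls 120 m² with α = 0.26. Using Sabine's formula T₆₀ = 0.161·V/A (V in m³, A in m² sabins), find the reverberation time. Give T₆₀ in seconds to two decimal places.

0.42 s

A = Σ Sᵢαᵢ = 111·0.2 + 38·0.36 + 149·0.5 + 120·0.26 = 141.58 m².
T₆₀ = 0.161 × 365 / 141.58 = 0.415 s.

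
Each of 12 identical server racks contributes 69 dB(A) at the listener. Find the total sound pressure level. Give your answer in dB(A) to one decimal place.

79.8 dB(A)

L_total = L₁ + 10·log₁₀ N for N identical incoherent sources.
L_total = 69 + 10·log₁₀(12) = 69 + 10.792 = 79.79 dB(A).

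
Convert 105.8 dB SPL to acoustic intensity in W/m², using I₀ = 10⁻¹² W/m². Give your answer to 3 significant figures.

I/I₀ = 10^(105.8/10) = 3.802e+10, so I = 3.802e+10 × 10⁻¹² W/m².

0.0380 W/m²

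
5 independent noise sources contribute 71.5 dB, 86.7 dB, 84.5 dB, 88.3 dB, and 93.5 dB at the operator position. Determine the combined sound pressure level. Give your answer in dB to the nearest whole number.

96 dB

Incoherent sources combine by intensity addition: L_total = 10·log₁₀(Σ 10^(L_i/10)).
Σ 10^(L/10) = 10^(71.5/10) + 10^(86.7/10) + 10^(84.5/10) + 10^(88.3/10) + 10^(93.5/10) = 3.679e+09.
L_total = 10·log₁₀(3.679e+09) = 95.66 dB.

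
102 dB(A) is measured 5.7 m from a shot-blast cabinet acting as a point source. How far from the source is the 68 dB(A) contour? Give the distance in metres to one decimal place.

For a point source L₁ − L₂ = 20·log₁₀(r₂/r₁), so r₂ = r₁·10^((L₁−L₂)/20).
r₂ = 5.7·10^((102−68)/20) = 5.7·10^(34.0/20) = 285.68 m.

285.7 m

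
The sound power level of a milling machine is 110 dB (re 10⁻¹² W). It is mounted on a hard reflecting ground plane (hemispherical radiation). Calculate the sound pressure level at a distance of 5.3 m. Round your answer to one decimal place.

87.5 dB

Free-field hemispherical radiation: L_p = L_w − 10·log₁₀(2π·r²), r = 5.3 m.
2π·r² = 176.5 m², 10·log₁₀ of that is 22.467 dB.
L_p = 110 − 22.467 = 87.53 dB.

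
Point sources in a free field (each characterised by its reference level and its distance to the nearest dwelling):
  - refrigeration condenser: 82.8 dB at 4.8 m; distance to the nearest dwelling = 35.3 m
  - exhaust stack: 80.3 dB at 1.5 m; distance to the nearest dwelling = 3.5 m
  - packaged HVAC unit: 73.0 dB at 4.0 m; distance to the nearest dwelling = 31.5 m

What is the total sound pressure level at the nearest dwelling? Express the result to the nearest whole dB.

Apply inverse-square spreading to bring every level to the receiver, then sum 10^(L/10).
refrigeration condenser: 82.8 − 20·log₁₀(35.3/4.8) = 82.8 − 17.33 = 65.47 dB.
exhaust stack: 80.3 − 20·log₁₀(3.5/1.5) = 80.3 − 7.36 = 72.94 dB.
packaged HVAC unit: 73.0 − 20·log₁₀(31.5/4.0) = 73.0 − 17.93 = 55.07 dB.
Σ 10^(L/10) = 2.353e+07 → L_total = 10·log₁₀(2.353e+07) = 73.72 dB.

74 dB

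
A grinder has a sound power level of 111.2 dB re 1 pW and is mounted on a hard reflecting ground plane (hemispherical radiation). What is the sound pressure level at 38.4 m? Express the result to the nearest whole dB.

The power spreads over a hemisphere of area 2π·r², so L_p = L_w − 10·log₁₀(2π·r²).
2π·r² = 9265 m², 10·log₁₀ of that is 39.668 dB.
L_p = 111.2 − 39.668 = 71.53 dB.

72 dB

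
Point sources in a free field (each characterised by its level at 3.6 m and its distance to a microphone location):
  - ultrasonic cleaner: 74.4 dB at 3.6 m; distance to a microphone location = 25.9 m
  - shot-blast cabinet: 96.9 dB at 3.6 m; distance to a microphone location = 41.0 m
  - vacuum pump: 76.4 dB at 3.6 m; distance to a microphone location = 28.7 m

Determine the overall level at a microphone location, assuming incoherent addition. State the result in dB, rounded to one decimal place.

75.9 dB

Apply inverse-square spreading to bring every level to the receiver, then sum 10^(L/10).
ultrasonic cleaner: 74.4 − 20·log₁₀(25.9/3.6) = 74.4 − 17.14 = 57.26 dB.
shot-blast cabinet: 96.9 − 20·log₁₀(41.0/3.6) = 96.9 − 21.13 = 75.77 dB.
vacuum pump: 76.4 − 20·log₁₀(28.7/3.6) = 76.4 − 18.03 = 58.37 dB.
Σ 10^(L/10) = 3.898e+07 → L_total = 10·log₁₀(3.898e+07) = 75.91 dB.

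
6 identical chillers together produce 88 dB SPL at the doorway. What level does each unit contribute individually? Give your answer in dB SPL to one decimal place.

For N identical incoherent sources L_total = L₁ + 10·log₁₀ N, so L₁ = 88 − 10·log₁₀(6) = 88 − 7.782.

80.2 dB SPL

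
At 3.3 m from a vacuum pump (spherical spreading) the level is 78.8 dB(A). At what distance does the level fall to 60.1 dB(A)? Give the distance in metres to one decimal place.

For a point source L₁ − L₂ = 20·log₁₀(r₂/r₁), so r₂ = r₁·10^((L₁−L₂)/20).
r₂ = 3.3·10^((78.8−60.1)/20) = 3.3·10^(18.7/20) = 28.41 m.

28.4 m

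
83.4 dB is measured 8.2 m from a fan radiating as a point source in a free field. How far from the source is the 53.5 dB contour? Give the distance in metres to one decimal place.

256.3 m

The 29.9 dB drop corresponds to a distance ratio of 10^(29.9/20) for a point source.
r₂ = 8.2·10^((83.4−53.5)/20) = 8.2·10^(29.9/20) = 256.34 m.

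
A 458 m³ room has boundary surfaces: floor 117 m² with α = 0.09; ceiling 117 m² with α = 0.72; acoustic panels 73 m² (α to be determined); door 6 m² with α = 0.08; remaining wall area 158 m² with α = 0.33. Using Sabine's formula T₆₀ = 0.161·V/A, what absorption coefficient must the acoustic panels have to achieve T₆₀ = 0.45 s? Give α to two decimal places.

0.23

From T₆₀ = 0.161·V/A, the target T₆₀ = 0.45 s needs A = 0.161·458/0.45 = 163.86 m².
Absorption from the other surfaces = 117·0.09 + 117·0.72 + 6·0.08 + 158·0.33 = 147.39 m², so the acoustic panels must supply 16.47 m² over 73 m².
α = 16.47/73 = 0.226.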